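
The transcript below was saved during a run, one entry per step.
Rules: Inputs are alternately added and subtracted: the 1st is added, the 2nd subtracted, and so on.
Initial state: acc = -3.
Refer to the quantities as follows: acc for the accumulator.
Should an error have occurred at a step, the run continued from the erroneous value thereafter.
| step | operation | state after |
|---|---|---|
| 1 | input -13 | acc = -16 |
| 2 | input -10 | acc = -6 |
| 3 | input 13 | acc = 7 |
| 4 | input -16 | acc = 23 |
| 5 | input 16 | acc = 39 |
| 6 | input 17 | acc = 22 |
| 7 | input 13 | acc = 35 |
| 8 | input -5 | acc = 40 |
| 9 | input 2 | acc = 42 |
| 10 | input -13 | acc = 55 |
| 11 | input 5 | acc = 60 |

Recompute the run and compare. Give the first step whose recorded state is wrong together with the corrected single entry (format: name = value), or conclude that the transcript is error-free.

no error

Recomputing the run from the initial state:
step 1: acc = -16
step 2: acc = -6
step 3: acc = 7
step 4: acc = 23
step 5: acc = 39
step 6: acc = 22
step 7: acc = 35
step 8: acc = 40
step 9: acc = 42
step 10: acc = 55
step 11: acc = 60
This matches the transcript at every step.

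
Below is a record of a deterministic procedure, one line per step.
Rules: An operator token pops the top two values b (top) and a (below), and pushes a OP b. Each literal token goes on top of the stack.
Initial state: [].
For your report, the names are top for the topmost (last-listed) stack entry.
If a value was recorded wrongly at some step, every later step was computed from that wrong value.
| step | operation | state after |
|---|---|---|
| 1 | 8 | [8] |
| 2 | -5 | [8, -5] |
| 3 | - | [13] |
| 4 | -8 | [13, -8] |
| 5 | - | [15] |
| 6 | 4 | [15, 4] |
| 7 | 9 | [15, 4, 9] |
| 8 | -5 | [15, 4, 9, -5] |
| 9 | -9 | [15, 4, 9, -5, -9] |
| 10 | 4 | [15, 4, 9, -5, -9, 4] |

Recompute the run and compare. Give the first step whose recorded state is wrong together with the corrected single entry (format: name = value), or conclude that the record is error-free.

Step 1: push 8: top = 8 — confirmed correct.
Step 2: push -5: top = -5 — verified.
Step 3: 8 - -5 = 13 — in agreement.
Step 4: push -8: top = -8 — same as recorded.
Step 5: 13 - -8 = 21 — first mismatch against the record.
The earliest wrong entry is at step 5: it should read top = 21.

step 5, top = 21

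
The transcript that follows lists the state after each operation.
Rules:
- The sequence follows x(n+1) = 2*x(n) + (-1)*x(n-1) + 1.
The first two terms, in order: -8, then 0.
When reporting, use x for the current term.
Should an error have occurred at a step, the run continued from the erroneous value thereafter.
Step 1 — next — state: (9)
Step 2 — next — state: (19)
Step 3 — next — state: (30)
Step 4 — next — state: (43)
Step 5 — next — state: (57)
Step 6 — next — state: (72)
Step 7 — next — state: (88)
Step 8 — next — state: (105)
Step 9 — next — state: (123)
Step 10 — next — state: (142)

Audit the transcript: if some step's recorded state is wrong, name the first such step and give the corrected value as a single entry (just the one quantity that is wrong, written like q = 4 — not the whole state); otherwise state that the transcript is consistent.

step 4, x = 42

1. x = 2*(0) + (-1)*(-8) + (1) = 9 (confirmed correct)
2. x = 2*(9) + (-1)*(0) + (1) = 19 (no discrepancy)
3. x = 2*(19) + (-1)*(9) + (1) = 30 (checks out)
4. x = 2*(30) + (-1)*(19) + (1) = 42 (not what was recorded)
The earliest wrong entry is at step 4: it should read x = 42.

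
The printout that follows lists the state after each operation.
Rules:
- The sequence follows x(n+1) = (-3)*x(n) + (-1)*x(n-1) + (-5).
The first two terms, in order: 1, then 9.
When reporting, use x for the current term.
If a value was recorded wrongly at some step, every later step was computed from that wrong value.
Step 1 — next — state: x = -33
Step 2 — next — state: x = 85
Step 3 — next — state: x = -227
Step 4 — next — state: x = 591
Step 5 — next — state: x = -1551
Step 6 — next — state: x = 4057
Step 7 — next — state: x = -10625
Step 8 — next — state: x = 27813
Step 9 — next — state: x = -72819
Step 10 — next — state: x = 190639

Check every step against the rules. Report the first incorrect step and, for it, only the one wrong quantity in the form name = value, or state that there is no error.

no error

step 1: x = -3*(9) + (-1)*(1) + (-5) = -33 -> consistent with the printout
step 2: x = -3*(-33) + (-1)*(9) + (-5) = 85 -> no discrepancy
step 3: x = -3*(85) + (-1)*(-33) + (-5) = -227 -> matches
step 4: x = -3*(-227) + (-1)*(85) + (-5) = 591 -> confirmed correct
step 5: x = -3*(591) + (-1)*(-227) + (-5) = -1551 -> exactly as logged
step 6: x = -3*(-1551) + (-1)*(591) + (-5) = 4057 -> in agreement
step 7: x = -3*(4057) + (-1)*(-1551) + (-5) = -10625 -> same as recorded
step 8: x = -3*(-10625) + (-1)*(4057) + (-5) = 27813 -> exactly as logged
step 9: x = -3*(27813) + (-1)*(-10625) + (-5) = -72819 -> consistent with the printout
step 10: x = -3*(-72819) + (-1)*(27813) + (-5) = 190639 -> checks out
All steps check out; nothing to correct.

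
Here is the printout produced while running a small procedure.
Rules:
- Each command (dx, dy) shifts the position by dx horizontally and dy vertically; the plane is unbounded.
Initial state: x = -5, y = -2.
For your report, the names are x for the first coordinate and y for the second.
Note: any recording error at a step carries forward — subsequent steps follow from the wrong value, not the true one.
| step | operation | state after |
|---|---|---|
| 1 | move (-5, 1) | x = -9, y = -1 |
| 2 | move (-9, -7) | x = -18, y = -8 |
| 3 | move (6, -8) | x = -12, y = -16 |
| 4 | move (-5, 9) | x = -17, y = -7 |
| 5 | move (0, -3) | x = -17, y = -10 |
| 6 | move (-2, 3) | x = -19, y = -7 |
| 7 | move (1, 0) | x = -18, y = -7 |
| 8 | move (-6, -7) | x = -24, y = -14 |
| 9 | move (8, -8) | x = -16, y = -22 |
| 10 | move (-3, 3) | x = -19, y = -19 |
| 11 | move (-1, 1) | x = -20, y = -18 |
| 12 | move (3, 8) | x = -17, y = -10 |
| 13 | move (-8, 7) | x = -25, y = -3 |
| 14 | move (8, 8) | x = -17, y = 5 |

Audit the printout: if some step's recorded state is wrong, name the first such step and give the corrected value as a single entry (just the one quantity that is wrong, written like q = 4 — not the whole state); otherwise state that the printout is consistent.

step 1, x = -10

1. x = -5 + (-5) = -10, y = -2 + (1) = -1 (first mismatch against the printout)
The audit stops at step 1: the recorded entry is wrong and should be x = -10.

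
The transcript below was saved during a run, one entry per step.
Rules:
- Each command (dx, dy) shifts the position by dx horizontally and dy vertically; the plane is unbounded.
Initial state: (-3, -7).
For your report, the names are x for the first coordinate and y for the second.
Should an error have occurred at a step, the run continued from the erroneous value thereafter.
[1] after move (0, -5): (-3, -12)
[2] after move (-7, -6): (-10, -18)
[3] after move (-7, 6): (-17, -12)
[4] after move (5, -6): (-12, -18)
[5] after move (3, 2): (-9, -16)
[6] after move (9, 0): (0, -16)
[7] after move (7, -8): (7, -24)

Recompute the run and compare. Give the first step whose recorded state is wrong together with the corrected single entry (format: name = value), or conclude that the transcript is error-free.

no error

1. x = -3 + (0) = -3, y = -7 + (-5) = -12 (same as recorded)
2. x = -3 + (-7) = -10, y = -12 + (-6) = -18 (consistent with the transcript)
3. x = -10 + (-7) = -17, y = -18 + (6) = -12 (no discrepancy)
4. x = -17 + (5) = -12, y = -12 + (-6) = -18 (matches)
5. x = -12 + (3) = -9, y = -18 + (2) = -16 (confirmed correct)
6. x = -9 + (9) = 0, y = -16 + (0) = -16 (exactly as logged)
7. x = 0 + (7) = 7, y = -16 + (-8) = -24 (exactly as logged)
No step deviates from the rules.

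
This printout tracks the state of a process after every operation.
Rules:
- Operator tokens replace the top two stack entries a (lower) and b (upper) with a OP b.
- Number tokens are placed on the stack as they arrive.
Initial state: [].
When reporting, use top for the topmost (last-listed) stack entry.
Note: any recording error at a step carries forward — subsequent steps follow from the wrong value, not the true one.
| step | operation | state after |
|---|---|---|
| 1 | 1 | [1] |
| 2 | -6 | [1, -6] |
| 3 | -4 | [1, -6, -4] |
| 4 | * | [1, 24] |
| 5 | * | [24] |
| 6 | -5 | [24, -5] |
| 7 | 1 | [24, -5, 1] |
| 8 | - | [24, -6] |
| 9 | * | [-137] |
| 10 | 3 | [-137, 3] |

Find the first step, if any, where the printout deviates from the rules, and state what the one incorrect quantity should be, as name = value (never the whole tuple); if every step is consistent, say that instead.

step 9, top = -144

Recomputing the run from the initial state:
step 1: [1]
step 2: [1, -6]
step 3: [1, -6, -4]
step 4: [1, 24]
step 5: [24]
step 6: [24, -5]
step 7: [24, -5, 1]
step 8: [24, -6]
step 9: [-144]
step 10: [-144, 3]
The first disagreement with the printout is at step 9, where the value should be top = -144.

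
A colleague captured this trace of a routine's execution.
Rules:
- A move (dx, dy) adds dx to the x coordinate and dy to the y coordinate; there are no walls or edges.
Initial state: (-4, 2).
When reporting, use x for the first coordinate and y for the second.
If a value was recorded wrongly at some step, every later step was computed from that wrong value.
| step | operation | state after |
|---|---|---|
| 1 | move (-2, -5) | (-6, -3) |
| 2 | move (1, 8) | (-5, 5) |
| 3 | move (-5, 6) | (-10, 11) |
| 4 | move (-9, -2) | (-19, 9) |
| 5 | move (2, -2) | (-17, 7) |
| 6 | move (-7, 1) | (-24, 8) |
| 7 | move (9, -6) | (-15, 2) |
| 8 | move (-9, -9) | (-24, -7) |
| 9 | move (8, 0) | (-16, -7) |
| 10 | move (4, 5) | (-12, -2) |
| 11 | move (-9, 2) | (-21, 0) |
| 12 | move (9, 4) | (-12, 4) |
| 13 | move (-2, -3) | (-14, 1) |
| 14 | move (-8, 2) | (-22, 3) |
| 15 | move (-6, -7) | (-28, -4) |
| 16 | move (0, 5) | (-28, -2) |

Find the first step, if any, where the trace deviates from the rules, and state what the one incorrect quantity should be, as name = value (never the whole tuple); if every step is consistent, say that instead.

step 16, y = 1

Step 1: x = -4 + (-2) = -6, y = 2 + (-5) = -3 — consistent with the trace.
Step 2: x = -6 + (1) = -5, y = -3 + (8) = 5 — agrees with the trace.
Step 3: x = -5 + (-5) = -10, y = 5 + (6) = 11 — matches.
Step 4: x = -10 + (-9) = -19, y = 11 + (-2) = 9 — verified.
Step 5: x = -19 + (2) = -17, y = 9 + (-2) = 7 — consistent with the trace.
Step 6: x = -17 + (-7) = -24, y = 7 + (1) = 8 — in agreement.
Step 7: x = -24 + (9) = -15, y = 8 + (-6) = 2 — agrees with the trace.
Step 8: x = -15 + (-9) = -24, y = 2 + (-9) = -7 — no discrepancy.
Step 9: x = -24 + (8) = -16, y = -7 + (0) = -7 — confirmed correct.
Step 10: x = -16 + (4) = -12, y = -7 + (5) = -2 — same as recorded.
Step 11: x = -12 + (-9) = -21, y = -2 + (2) = 0 — checks out.
Step 12: x = -21 + (9) = -12, y = 0 + (4) = 4 — agrees with the trace.
Step 13: x = -12 + (-2) = -14, y = 4 + (-3) = 1 — consistent with the trace.
Step 14: x = -14 + (-8) = -22, y = 1 + (2) = 3 — agrees with the trace.
Step 15: x = -22 + (-6) = -28, y = 3 + (-7) = -4 — matches.
Step 16: x = -28 + (0) = -28, y = -4 + (5) = 1 — not what was recorded.
The earliest wrong entry is at step 16: it should read y = 1.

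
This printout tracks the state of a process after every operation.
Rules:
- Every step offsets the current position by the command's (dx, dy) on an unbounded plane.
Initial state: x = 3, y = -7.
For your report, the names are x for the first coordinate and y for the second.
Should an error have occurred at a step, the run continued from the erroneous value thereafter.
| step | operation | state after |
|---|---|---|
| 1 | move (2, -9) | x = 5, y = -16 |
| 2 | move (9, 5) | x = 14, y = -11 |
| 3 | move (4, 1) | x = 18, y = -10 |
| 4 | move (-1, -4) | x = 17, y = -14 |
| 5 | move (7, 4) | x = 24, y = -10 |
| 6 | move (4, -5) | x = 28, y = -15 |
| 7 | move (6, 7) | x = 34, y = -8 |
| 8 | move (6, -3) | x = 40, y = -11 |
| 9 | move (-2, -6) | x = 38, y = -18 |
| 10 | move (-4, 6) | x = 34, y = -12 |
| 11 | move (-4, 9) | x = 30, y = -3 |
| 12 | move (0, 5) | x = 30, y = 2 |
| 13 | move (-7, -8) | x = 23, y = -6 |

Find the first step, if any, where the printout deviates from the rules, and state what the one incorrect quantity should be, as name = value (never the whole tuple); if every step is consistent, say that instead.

step 9, y = -17

step 1: x = 3 + (2) = 5, y = -7 + (-9) = -16 -> exactly as logged
step 2: x = 5 + (9) = 14, y = -16 + (5) = -11 -> in agreement
step 3: x = 14 + (4) = 18, y = -11 + (1) = -10 -> exactly as logged
step 4: x = 18 + (-1) = 17, y = -10 + (-4) = -14 -> matches
step 5: x = 17 + (7) = 24, y = -14 + (4) = -10 -> exactly as logged
step 6: x = 24 + (4) = 28, y = -10 + (-5) = -15 -> exactly as logged
step 7: x = 28 + (6) = 34, y = -15 + (7) = -8 -> in agreement
step 8: x = 34 + (6) = 40, y = -8 + (-3) = -11 -> checks out
step 9: x = 40 + (-2) = 38, y = -11 + (-6) = -17 -> not what was recorded
First deviation found at step 9; the corrected entry is y = -17.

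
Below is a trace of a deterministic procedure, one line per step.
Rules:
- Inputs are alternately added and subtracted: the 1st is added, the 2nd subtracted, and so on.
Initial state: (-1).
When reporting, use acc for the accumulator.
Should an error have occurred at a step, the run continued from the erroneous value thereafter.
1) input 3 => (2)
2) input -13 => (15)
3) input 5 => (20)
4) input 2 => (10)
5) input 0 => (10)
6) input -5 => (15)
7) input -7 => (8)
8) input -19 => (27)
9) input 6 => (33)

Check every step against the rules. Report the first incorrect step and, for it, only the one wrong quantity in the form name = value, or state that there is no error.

1. acc = -1 + 3 = 2 (exactly as logged)
2. acc = 2 - -13 = 15 (consistent with the trace)
3. acc = 15 + 5 = 20 (verified)
4. acc = 20 - 2 = 18 (the trace has a different value)
That makes step 4 the first incorrect line — acc = 18 is what it should show.

step 4, acc = 18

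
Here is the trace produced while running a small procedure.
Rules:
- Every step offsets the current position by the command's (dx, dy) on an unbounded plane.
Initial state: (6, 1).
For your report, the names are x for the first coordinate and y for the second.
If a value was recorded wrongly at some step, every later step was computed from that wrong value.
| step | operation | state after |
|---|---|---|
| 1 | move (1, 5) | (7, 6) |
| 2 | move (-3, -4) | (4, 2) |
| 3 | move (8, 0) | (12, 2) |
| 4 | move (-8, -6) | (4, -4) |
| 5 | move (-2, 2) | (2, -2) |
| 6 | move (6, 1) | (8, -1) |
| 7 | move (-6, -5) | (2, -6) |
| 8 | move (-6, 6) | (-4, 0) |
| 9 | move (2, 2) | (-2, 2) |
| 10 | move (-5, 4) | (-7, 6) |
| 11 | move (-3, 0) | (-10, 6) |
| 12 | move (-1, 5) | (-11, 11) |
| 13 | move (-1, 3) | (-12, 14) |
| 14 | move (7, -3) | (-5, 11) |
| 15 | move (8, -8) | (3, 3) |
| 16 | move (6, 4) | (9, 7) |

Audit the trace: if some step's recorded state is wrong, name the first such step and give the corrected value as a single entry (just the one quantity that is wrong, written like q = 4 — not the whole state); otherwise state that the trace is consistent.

1. x = 6 + (1) = 7, y = 1 + (5) = 6 (exactly as logged)
2. x = 7 + (-3) = 4, y = 6 + (-4) = 2 (exactly as logged)
3. x = 4 + (8) = 12, y = 2 + (0) = 2 (same as recorded)
4. x = 12 + (-8) = 4, y = 2 + (-6) = -4 (checks out)
5. x = 4 + (-2) = 2, y = -4 + (2) = -2 (consistent with the trace)
6. x = 2 + (6) = 8, y = -2 + (1) = -1 (agrees with the trace)
7. x = 8 + (-6) = 2, y = -1 + (-5) = -6 (confirmed correct)
8. x = 2 + (-6) = -4, y = -6 + (6) = 0 (in agreement)
9. x = -4 + (2) = -2, y = 0 + (2) = 2 (in agreement)
10. x = -2 + (-5) = -7, y = 2 + (4) = 6 (exactly as logged)
11. x = -7 + (-3) = -10, y = 6 + (0) = 6 (verified)
12. x = -10 + (-1) = -11, y = 6 + (5) = 11 (checks out)
13. x = -11 + (-1) = -12, y = 11 + (3) = 14 (checks out)
14. x = -12 + (7) = -5, y = 14 + (-3) = 11 (checks out)
15. x = -5 + (8) = 3, y = 11 + (-8) = 3 (same as recorded)
16. x = 3 + (6) = 9, y = 3 + (4) = 7 (checks out)
No step deviates from the rules.

no error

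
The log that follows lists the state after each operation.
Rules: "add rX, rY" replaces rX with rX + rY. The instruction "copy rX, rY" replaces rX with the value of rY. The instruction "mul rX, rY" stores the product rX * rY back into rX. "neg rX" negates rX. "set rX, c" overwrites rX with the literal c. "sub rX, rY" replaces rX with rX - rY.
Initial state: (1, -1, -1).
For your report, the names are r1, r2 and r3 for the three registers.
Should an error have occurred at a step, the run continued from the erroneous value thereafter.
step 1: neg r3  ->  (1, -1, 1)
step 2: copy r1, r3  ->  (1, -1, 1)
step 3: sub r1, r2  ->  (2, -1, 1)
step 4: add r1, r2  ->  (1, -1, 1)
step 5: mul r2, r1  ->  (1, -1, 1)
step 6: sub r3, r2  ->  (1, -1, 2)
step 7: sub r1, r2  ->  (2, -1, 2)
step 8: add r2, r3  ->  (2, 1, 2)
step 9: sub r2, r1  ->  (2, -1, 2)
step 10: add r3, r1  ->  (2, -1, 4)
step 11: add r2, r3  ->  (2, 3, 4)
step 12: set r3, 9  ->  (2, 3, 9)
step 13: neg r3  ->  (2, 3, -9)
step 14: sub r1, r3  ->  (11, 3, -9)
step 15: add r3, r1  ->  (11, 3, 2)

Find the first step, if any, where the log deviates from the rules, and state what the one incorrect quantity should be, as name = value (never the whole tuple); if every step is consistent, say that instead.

no error

Recomputing the run from the initial state:
step 1: r1 = 1, r2 = -1, r3 = 1
step 2: r1 = 1, r2 = -1, r3 = 1
step 3: r1 = 2, r2 = -1, r3 = 1
step 4: r1 = 1, r2 = -1, r3 = 1
step 5: r1 = 1, r2 = -1, r3 = 1
step 6: r1 = 1, r2 = -1, r3 = 2
step 7: r1 = 2, r2 = -1, r3 = 2
step 8: r1 = 2, r2 = 1, r3 = 2
step 9: r1 = 2, r2 = -1, r3 = 2
step 10: r1 = 2, r2 = -1, r3 = 4
step 11: r1 = 2, r2 = 3, r3 = 4
step 12: r1 = 2, r2 = 3, r3 = 9
step 13: r1 = 2, r2 = 3, r3 = -9
step 14: r1 = 11, r2 = 3, r3 = -9
step 15: r1 = 11, r2 = 3, r3 = 2
This matches the log at every step.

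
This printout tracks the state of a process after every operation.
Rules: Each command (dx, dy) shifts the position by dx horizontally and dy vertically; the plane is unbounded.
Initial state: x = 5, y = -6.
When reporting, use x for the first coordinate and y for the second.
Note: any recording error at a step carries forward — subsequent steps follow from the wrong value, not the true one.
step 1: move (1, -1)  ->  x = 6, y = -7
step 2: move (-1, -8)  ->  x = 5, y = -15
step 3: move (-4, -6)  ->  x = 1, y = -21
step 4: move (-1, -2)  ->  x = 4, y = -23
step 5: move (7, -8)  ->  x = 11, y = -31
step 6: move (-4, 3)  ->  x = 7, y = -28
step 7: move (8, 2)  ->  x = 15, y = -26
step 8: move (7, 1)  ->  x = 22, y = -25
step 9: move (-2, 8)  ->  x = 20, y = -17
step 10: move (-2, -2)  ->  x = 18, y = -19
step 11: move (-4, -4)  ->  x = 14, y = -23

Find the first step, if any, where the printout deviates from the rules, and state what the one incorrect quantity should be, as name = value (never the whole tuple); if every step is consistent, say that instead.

step 4, x = 0

Step 1: x = 5 + (1) = 6, y = -6 + (-1) = -7 — same as recorded.
Step 2: x = 6 + (-1) = 5, y = -7 + (-8) = -15 — matches.
Step 3: x = 5 + (-4) = 1, y = -15 + (-6) = -21 — in agreement.
Step 4: x = 1 + (-1) = 0, y = -21 + (-2) = -23 — this is not what the printout shows.
First deviation found at step 4; the corrected entry is x = 0.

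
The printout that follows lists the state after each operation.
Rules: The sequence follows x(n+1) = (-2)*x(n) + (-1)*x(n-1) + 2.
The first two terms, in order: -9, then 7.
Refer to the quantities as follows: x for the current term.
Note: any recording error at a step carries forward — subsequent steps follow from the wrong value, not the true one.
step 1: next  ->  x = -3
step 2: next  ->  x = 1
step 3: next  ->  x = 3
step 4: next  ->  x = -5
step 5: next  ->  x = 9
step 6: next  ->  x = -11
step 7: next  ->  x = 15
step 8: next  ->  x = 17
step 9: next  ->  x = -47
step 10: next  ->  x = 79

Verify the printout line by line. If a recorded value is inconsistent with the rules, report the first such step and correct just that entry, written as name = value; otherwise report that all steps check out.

step 8, x = -17

Recomputing the run from the initial state:
step 1: x = -3
step 2: x = 1
step 3: x = 3
step 4: x = -5
step 5: x = 9
step 6: x = -11
step 7: x = 15
step 8: x = -17
step 9: x = 21
step 10: x = -23
The first disagreement with the printout is at step 8, where the value should be x = -17.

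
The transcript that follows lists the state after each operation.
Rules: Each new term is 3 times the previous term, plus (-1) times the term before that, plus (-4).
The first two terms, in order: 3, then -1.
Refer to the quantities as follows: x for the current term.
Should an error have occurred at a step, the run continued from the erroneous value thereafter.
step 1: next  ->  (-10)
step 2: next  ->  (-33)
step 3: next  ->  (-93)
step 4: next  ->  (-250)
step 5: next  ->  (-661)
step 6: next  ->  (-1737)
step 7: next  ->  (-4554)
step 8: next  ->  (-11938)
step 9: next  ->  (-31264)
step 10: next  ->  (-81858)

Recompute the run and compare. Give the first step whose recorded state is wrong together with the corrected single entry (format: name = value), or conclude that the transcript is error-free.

step 8, x = -11929

Step 1: x = 3*(-1) + (-1)*(3) + (-4) = -10 — consistent with the transcript.
Step 2: x = 3*(-10) + (-1)*(-1) + (-4) = -33 — agrees with the transcript.
Step 3: x = 3*(-33) + (-1)*(-10) + (-4) = -93 — consistent with the transcript.
Step 4: x = 3*(-93) + (-1)*(-33) + (-4) = -250 — matches.
Step 5: x = 3*(-250) + (-1)*(-93) + (-4) = -661 — no discrepancy.
Step 6: x = 3*(-661) + (-1)*(-250) + (-4) = -1737 — same as recorded.
Step 7: x = 3*(-1737) + (-1)*(-661) + (-4) = -4554 — exactly as logged.
Step 8: x = 3*(-4554) + (-1)*(-1737) + (-4) = -11929 — the transcript disagrees here.
Step 8 is the first one off; corrected, x = -11929.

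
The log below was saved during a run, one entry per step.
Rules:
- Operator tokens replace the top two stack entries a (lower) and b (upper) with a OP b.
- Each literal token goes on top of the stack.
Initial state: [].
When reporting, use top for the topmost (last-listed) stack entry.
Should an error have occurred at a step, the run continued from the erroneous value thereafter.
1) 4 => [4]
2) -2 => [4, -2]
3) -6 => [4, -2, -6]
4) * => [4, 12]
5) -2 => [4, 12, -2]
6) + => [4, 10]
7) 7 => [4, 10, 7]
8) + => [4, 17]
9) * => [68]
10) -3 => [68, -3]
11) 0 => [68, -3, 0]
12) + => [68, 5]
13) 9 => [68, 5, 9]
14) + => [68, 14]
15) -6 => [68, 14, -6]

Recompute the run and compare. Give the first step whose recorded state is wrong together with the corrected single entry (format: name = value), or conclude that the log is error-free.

Recomputing the run from the initial state:
step 1: [4]
step 2: [4, -2]
step 3: [4, -2, -6]
step 4: [4, 12]
step 5: [4, 12, -2]
step 6: [4, 10]
step 7: [4, 10, 7]
step 8: [4, 17]
step 9: [68]
step 10: [68, -3]
step 11: [68, -3, 0]
step 12: [68, -3]
step 13: [68, -3, 9]
step 14: [68, 6]
step 15: [68, 6, -6]
The first disagreement with the log is at step 12, where the value should be top = -3.

step 12, top = -3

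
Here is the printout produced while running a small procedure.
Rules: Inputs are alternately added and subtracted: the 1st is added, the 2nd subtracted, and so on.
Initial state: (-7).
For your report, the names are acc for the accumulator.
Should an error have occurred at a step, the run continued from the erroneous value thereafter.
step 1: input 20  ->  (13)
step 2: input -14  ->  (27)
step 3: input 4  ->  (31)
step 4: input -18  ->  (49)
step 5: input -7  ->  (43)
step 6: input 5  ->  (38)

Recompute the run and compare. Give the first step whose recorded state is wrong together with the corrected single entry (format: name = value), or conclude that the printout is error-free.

step 1: acc = -7 + 20 = 13 -> confirmed correct
step 2: acc = 13 - -14 = 27 -> agrees with the printout
step 3: acc = 27 + 4 = 31 -> consistent with the printout
step 4: acc = 31 - -18 = 49 -> verified
step 5: acc = 49 + -7 = 42 -> the printout has a different value
So the first discrepancy is step 5, where the right value is acc = 42.

step 5, acc = 42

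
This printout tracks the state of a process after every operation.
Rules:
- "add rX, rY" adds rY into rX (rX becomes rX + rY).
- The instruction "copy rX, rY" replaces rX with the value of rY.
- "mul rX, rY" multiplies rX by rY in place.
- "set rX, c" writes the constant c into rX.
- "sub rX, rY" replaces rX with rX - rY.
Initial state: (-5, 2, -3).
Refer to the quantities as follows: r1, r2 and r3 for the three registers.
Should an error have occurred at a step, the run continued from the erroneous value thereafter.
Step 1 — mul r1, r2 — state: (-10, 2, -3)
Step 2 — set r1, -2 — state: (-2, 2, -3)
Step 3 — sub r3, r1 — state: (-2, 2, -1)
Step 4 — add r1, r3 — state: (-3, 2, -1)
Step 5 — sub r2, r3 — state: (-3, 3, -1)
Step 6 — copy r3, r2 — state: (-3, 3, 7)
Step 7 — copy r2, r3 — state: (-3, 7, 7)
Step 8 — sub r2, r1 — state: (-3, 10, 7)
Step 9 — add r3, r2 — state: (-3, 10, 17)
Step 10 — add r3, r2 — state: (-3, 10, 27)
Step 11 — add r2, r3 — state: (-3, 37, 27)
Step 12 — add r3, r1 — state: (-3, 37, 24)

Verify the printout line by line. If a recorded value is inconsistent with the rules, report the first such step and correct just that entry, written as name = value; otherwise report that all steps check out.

step 6, r3 = 3

Recomputing the run from the initial state:
step 1: r1 = -10, r2 = 2, r3 = -3
step 2: r1 = -2, r2 = 2, r3 = -3
step 3: r1 = -2, r2 = 2, r3 = -1
step 4: r1 = -3, r2 = 2, r3 = -1
step 5: r1 = -3, r2 = 3, r3 = -1
step 6: r1 = -3, r2 = 3, r3 = 3
step 7: r1 = -3, r2 = 3, r3 = 3
step 8: r1 = -3, r2 = 6, r3 = 3
step 9: r1 = -3, r2 = 6, r3 = 9
step 10: r1 = -3, r2 = 6, r3 = 15
step 11: r1 = -3, r2 = 21, r3 = 15
step 12: r1 = -3, r2 = 21, r3 = 12
The first disagreement with the printout is at step 6, where the value should be r3 = 3.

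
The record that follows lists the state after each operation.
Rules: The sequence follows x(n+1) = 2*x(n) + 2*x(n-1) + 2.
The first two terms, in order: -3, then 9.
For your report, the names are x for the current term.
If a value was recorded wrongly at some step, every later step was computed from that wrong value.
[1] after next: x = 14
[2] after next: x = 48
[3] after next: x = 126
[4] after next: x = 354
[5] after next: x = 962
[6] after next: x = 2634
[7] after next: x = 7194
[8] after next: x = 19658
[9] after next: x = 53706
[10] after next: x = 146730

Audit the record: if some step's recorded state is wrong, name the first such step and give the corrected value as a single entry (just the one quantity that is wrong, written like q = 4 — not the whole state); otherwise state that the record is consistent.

step 4, x = 350

1. x = 2*(9) + (2)*(-3) + (2) = 14 (same as recorded)
2. x = 2*(14) + (2)*(9) + (2) = 48 (same as recorded)
3. x = 2*(48) + (2)*(14) + (2) = 126 (matches)
4. x = 2*(126) + (2)*(48) + (2) = 350 (not what was recorded)
The earliest wrong entry is at step 4: it should read x = 350.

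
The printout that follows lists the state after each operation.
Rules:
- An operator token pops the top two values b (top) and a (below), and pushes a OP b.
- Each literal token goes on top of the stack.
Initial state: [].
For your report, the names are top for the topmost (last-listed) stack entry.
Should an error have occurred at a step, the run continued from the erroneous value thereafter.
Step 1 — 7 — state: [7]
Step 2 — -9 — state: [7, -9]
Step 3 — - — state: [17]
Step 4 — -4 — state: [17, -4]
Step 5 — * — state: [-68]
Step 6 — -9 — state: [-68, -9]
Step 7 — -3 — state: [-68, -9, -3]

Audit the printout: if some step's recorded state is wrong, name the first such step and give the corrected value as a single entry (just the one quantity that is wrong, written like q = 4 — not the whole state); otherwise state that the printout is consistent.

Recomputing the run from the initial state:
step 1: [7]
step 2: [7, -9]
step 3: [16]
step 4: [16, -4]
step 5: [-64]
step 6: [-64, -9]
step 7: [-64, -9, -3]
The first disagreement with the printout is at step 3, where the value should be top = 16.

step 3, top = 16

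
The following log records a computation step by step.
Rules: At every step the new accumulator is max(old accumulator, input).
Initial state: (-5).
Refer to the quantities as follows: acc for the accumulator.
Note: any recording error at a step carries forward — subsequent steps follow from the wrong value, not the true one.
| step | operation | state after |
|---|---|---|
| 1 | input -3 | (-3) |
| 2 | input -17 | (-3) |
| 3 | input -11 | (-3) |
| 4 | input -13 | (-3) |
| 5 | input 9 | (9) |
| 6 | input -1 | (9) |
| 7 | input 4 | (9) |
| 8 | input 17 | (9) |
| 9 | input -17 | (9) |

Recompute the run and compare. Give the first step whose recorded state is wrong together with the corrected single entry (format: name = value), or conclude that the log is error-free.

step 1: acc = max(-5, -3) = -3 -> matches
step 2: acc = max(-3, -17) = -3 -> same as recorded
step 3: acc = max(-3, -11) = -3 -> no discrepancy
step 4: acc = max(-3, -13) = -3 -> checks out
step 5: acc = max(-3, 9) = 9 -> verified
step 6: acc = max(9, -1) = 9 -> no discrepancy
step 7: acc = max(9, 4) = 9 -> in agreement
step 8: acc = max(9, 17) = 17 -> the entry is off here
So the first discrepancy is step 8, where the right value is acc = 17.

step 8, acc = 17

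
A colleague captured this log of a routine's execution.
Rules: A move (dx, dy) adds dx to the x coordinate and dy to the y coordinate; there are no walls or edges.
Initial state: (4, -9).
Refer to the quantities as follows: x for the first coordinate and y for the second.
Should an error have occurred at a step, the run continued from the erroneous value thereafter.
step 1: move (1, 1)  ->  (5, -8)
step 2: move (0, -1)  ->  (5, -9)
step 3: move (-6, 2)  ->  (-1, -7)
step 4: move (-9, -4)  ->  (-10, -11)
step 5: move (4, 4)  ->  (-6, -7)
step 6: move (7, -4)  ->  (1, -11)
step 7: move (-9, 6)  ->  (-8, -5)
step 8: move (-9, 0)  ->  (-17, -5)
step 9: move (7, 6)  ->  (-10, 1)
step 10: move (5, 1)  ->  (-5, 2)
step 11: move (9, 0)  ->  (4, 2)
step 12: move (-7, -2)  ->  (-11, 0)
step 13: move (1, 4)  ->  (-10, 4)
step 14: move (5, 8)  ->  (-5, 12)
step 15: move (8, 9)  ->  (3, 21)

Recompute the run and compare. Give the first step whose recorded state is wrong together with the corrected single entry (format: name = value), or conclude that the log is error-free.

step 12, x = -3

Recomputing the run from the initial state:
step 1: x = 5, y = -8
step 2: x = 5, y = -9
step 3: x = -1, y = -7
step 4: x = -10, y = -11
step 5: x = -6, y = -7
step 6: x = 1, y = -11
step 7: x = -8, y = -5
step 8: x = -17, y = -5
step 9: x = -10, y = 1
step 10: x = -5, y = 2
step 11: x = 4, y = 2
step 12: x = -3, y = 0
step 13: x = -2, y = 4
step 14: x = 3, y = 12
step 15: x = 11, y = 21
The first disagreement with the log is at step 12, where the value should be x = -3.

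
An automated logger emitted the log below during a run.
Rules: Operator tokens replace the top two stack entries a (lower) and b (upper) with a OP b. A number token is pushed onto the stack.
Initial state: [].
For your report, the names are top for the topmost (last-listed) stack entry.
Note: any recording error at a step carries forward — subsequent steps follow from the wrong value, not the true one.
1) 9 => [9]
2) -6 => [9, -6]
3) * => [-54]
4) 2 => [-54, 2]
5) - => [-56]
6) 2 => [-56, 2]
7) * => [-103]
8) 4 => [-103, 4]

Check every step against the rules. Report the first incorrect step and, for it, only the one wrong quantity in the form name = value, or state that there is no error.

Recomputing the run from the initial state:
step 1: [9]
step 2: [9, -6]
step 3: [-54]
step 4: [-54, 2]
step 5: [-56]
step 6: [-56, 2]
step 7: [-112]
step 8: [-112, 4]
The first disagreement with the log is at step 7, where the value should be top = -112.

step 7, top = -112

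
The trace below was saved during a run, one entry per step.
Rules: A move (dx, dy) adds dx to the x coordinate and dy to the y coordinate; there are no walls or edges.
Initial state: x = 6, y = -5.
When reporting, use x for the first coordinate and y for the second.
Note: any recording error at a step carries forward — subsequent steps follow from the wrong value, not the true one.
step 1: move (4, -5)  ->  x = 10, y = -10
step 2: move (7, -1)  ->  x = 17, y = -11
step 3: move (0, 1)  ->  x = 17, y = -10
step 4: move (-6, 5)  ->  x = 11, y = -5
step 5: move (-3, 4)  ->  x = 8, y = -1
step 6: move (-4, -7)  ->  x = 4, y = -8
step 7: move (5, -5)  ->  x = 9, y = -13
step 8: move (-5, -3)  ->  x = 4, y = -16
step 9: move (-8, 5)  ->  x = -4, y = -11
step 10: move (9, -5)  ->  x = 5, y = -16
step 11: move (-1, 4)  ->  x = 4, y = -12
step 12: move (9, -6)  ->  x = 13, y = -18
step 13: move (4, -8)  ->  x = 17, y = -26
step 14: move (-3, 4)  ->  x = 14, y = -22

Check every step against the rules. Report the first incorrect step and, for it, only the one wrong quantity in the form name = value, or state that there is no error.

1. x = 6 + (4) = 10, y = -5 + (-5) = -10 (consistent with the trace)
2. x = 10 + (7) = 17, y = -10 + (-1) = -11 (exactly as logged)
3. x = 17 + (0) = 17, y = -11 + (1) = -10 (confirmed correct)
4. x = 17 + (-6) = 11, y = -10 + (5) = -5 (verified)
5. x = 11 + (-3) = 8, y = -5 + (4) = -1 (agrees with the trace)
6. x = 8 + (-4) = 4, y = -1 + (-7) = -8 (verified)
7. x = 4 + (5) = 9, y = -8 + (-5) = -13 (agrees with the trace)
8. x = 9 + (-5) = 4, y = -13 + (-3) = -16 (checks out)
9. x = 4 + (-8) = -4, y = -16 + (5) = -11 (matches)
10. x = -4 + (9) = 5, y = -11 + (-5) = -16 (consistent with the trace)
11. x = 5 + (-1) = 4, y = -16 + (4) = -12 (verified)
12. x = 4 + (9) = 13, y = -12 + (-6) = -18 (no discrepancy)
13. x = 13 + (4) = 17, y = -18 + (-8) = -26 (matches)
14. x = 17 + (-3) = 14, y = -26 + (4) = -22 (in agreement)
No step deviates from the rules.

no error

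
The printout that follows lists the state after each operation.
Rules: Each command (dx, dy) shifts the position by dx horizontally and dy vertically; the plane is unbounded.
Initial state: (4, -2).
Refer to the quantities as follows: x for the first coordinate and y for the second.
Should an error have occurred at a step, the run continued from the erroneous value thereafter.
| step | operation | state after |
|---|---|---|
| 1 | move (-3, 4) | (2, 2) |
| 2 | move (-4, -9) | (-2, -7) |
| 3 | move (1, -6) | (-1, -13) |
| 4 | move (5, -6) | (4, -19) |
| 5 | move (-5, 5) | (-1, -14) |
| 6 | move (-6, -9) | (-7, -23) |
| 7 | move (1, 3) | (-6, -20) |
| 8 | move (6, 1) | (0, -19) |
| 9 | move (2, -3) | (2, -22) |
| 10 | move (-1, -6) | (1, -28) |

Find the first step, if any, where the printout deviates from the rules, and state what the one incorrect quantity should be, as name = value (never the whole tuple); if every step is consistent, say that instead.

step 1, x = 1

Recomputing the run from the initial state:
step 1: x = 1, y = 2
step 2: x = -3, y = -7
step 3: x = -2, y = -13
step 4: x = 3, y = -19
step 5: x = -2, y = -14
step 6: x = -8, y = -23
step 7: x = -7, y = -20
step 8: x = -1, y = -19
step 9: x = 1, y = -22
step 10: x = 0, y = -28
The first disagreement with the printout is at step 1, where the value should be x = 1.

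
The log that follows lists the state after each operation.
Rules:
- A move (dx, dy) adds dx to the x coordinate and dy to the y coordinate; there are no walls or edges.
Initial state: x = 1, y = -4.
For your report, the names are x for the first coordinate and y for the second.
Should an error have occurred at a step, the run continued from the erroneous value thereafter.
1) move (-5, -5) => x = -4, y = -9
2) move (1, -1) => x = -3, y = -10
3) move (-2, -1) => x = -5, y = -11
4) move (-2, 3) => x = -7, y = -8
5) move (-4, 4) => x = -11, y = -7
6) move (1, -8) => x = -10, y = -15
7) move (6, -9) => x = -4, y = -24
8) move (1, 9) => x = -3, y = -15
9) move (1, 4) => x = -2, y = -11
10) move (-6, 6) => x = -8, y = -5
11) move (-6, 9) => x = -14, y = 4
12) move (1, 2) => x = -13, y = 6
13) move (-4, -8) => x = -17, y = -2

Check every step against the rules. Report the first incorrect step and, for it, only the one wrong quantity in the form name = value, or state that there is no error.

step 5, y = -4

Recomputing the run from the initial state:
step 1: x = -4, y = -9
step 2: x = -3, y = -10
step 3: x = -5, y = -11
step 4: x = -7, y = -8
step 5: x = -11, y = -4
step 6: x = -10, y = -12
step 7: x = -4, y = -21
step 8: x = -3, y = -12
step 9: x = -2, y = -8
step 10: x = -8, y = -2
step 11: x = -14, y = 7
step 12: x = -13, y = 9
step 13: x = -17, y = 1
The first disagreement with the log is at step 5, where the value should be y = -4.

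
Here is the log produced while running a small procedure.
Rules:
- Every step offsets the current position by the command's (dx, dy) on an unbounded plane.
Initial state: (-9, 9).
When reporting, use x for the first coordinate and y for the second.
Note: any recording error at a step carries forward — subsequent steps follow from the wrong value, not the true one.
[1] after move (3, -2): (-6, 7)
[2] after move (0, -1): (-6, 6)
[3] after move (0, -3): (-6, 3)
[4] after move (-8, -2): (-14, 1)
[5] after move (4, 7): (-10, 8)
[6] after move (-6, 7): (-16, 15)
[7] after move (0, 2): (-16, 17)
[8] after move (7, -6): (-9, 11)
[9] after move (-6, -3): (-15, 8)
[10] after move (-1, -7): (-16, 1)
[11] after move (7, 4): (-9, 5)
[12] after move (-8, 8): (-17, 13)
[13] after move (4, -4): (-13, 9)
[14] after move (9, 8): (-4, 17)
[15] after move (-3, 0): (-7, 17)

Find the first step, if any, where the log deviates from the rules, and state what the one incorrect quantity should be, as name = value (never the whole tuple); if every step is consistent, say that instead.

Step 1: x = -9 + (3) = -6, y = 9 + (-2) = 7 — no discrepancy.
Step 2: x = -6 + (0) = -6, y = 7 + (-1) = 6 — verified.
Step 3: x = -6 + (0) = -6, y = 6 + (-3) = 3 — confirmed correct.
Step 4: x = -6 + (-8) = -14, y = 3 + (-2) = 1 — checks out.
Step 5: x = -14 + (4) = -10, y = 1 + (7) = 8 — in agreement.
Step 6: x = -10 + (-6) = -16, y = 8 + (7) = 15 — same as recorded.
Step 7: x = -16 + (0) = -16, y = 15 + (2) = 17 — agrees with the log.
Step 8: x = -16 + (7) = -9, y = 17 + (-6) = 11 — agrees with the log.
Step 9: x = -9 + (-6) = -15, y = 11 + (-3) = 8 — consistent with the log.
Step 10: x = -15 + (-1) = -16, y = 8 + (-7) = 1 — matches.
Step 11: x = -16 + (7) = -9, y = 1 + (4) = 5 — exactly as logged.
Step 12: x = -9 + (-8) = -17, y = 5 + (8) = 13 — verified.
Step 13: x = -17 + (4) = -13, y = 13 + (-4) = 9 — agrees with the log.
Step 14: x = -13 + (9) = -4, y = 9 + (8) = 17 — agrees with the log.
Step 15: x = -4 + (-3) = -7, y = 17 + (0) = 17 — exactly as logged.
The whole run recomputes cleanly — no discrepancies.

no error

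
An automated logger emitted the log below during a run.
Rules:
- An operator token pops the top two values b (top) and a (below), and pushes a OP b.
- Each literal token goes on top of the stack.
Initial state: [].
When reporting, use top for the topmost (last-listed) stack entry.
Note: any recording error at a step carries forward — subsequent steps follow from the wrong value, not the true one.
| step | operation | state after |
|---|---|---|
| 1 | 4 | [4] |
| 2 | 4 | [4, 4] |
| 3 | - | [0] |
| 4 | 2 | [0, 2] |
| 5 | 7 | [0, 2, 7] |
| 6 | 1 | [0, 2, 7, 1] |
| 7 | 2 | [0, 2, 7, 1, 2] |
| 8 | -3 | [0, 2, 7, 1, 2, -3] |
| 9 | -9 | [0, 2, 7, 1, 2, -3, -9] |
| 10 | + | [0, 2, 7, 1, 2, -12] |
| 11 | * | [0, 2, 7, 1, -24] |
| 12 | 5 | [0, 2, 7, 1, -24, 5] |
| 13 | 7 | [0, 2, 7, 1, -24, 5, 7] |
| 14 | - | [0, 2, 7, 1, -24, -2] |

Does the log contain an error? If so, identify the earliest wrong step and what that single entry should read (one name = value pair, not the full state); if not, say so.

no error

step 1: push 4: top = 4 -> verified
step 2: push 4: top = 4 -> verified
step 3: 4 - 4 = 0 -> consistent with the log
step 4: push 2: top = 2 -> verified
step 5: push 7: top = 7 -> no discrepancy
step 6: push 1: top = 1 -> verified
step 7: push 2: top = 2 -> checks out
step 8: push -3: top = -3 -> matches
step 9: push -9: top = -9 -> in agreement
step 10: -3 + -9 = -12 -> confirmed correct
step 11: 2 * -12 = -24 -> matches
step 12: push 5: top = 5 -> same as recorded
step 13: push 7: top = 7 -> same as recorded
step 14: 5 - 7 = -2 -> agrees with the log
All entries verified; no error found.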